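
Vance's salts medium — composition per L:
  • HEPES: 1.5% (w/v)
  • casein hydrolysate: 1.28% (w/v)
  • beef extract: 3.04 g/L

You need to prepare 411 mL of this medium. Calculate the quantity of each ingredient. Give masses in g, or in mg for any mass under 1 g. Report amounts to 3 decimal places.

HEPES 6.165 g; casein hydrolysate 5.261 g; beef extract 1.249 g

Target volume = 411 mL = 0.411 L.
HEPES: 1.5 g per 100 mL × 411 mL ÷ 100 = 6.165 g
casein hydrolysate: 1.28 g per 100 mL × 411 mL ÷ 100 = 5.261 g
beef extract: 3.04 g/L × 0.411 L = 1.249 g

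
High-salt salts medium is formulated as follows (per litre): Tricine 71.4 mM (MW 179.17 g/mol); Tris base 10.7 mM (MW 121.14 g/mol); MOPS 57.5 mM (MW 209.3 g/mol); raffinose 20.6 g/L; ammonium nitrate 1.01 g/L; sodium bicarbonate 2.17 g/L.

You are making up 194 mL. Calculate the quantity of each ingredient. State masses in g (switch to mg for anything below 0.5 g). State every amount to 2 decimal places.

Tricine 2.48 g; Tris base 251.46 mg; MOPS 2.33 g; raffinose 4.00 g; ammonium nitrate 195.94 mg; sodium bicarbonate 420.98 mg

Working volume: 194 mL = 0.194 L.
Tricine: 71.4 mmol/L × 179.17 g/mol × 0.194 L ÷ 1000 = 2.48 g
Tris base: 10.7 mmol/L × 121.14 mg/mmol × 0.194 L = 251.46 mg
MOPS: 57.5 mmol/L × 209.3 g/mol × 0.194 L ÷ 1000 = 2.33 g
raffinose: 20.6 g/L × 0.194 L = 4.00 g
ammonium nitrate: 1.01 g/L × 0.194 L = 0.19594 g = 195.94 mg
sodium bicarbonate: 2.17 g/L × 0.194 L = 0.42098 g = 420.98 mg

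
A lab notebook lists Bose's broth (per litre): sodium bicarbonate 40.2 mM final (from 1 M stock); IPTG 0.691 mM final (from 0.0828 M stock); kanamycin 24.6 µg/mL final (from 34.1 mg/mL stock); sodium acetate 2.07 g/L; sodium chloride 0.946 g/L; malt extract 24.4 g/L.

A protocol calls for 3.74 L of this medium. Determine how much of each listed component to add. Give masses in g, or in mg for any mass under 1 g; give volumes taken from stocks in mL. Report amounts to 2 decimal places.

sodium bicarbonate 150.35 mL; IPTG 31.21 mL; kanamycin 2.70 mL; sodium acetate 7.74 g; sodium chloride 3.54 g; malt extract 91.26 g

Scale factor relative to 1 L: 3.74.
sodium bicarbonate: V = C2·V2/C1 = 40.2 mM × 3740 mL ÷ 1000 mM = 150.35 mL
IPTG: V = C2·V2/C1 = 0.691 mM × 3740 mL ÷ 82.8 mM = 31.21 mL
kanamycin: dilute stock: 24.6 µg/mL × 3740 mL ÷ 34100 µg/mL = 2.70 mL
sodium acetate: 2.07 g/L × 3.74 L = 7.74 g
sodium chloride: 0.946 g/L × 3.74 L = 3.54 g
malt extract: 24.4 g/L × 3.74 L = 91.26 g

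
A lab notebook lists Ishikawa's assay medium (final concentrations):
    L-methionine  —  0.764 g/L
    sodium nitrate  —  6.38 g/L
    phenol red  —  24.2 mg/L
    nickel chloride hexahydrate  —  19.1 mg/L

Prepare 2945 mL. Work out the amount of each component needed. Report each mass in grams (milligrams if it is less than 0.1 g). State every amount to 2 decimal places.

L-methionine 2.25 g; sodium nitrate 18.79 g; phenol red 71.27 mg; nickel chloride hexahydrate 56.25 mg

Scale factor relative to 1 L: 2.945.
L-methionine: 0.764 g/L × 2.945 L = 2.25 g
sodium nitrate: 6.38 g/L × 2.945 L = 18.79 g
phenol red: 24.2 mg/L × 2.945 L = 71.27 mg
nickel chloride hexahydrate: 19.1 mg/L × 2.945 L = 56.25 mg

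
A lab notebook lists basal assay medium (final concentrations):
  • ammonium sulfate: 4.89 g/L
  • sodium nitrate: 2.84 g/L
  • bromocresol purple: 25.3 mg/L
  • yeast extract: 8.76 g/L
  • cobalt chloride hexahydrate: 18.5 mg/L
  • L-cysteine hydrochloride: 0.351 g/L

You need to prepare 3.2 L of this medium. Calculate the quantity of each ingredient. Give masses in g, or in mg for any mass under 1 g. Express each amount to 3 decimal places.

ammonium sulfate 15.648 g; sodium nitrate 9.088 g; bromocresol purple 80.960 mg; yeast extract 28.032 g; cobalt chloride hexahydrate 59.200 mg; L-cysteine hydrochloride 1.123 g

Scale factor relative to 1 L: 3.2.
ammonium sulfate: 4.89 g/L × 3.2 L = 15.648 g
sodium nitrate: 2.84 g/L × 3.2 L = 9.088 g
bromocresol purple: 25.3 mg/L × 3.2 L = 80.960 mg
yeast extract: 8.76 g/L × 3.2 L = 28.032 g
cobalt chloride hexahydrate: 18.5 mg/L × 3.2 L = 59.200 mg
L-cysteine hydrochloride: 0.351 g/L × 3.2 L = 1.123 g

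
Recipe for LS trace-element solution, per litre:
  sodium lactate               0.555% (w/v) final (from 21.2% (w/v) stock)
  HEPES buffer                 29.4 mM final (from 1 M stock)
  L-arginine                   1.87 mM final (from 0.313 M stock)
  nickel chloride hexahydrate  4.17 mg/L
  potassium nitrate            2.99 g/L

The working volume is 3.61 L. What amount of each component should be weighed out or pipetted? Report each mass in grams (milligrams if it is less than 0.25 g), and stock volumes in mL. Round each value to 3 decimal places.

sodium lactate 94.507 mL; HEPES buffer 106.134 mL; L-arginine 21.568 mL; nickel chloride hexahydrate 15.054 mg; potassium nitrate 10.794 g

Scale factor relative to 1 L: 3.61.
sodium lactate: dilute stock: 0.555% ÷ 21.2% × 3610 mL = 94.507 mL
HEPES buffer: C1V1 = C2V2 → 29.4 mM × 3610 mL ÷ 1000 mM = 106.134 mL
L-arginine: C1V1 = C2V2 → 1.87 mM × 3610 mL ÷ 313 mM = 21.568 mL
nickel chloride hexahydrate: 4.17 mg/L × 3.61 L = 15.054 mg
potassium nitrate: 2.99 g/L × 3.61 L = 10.794 g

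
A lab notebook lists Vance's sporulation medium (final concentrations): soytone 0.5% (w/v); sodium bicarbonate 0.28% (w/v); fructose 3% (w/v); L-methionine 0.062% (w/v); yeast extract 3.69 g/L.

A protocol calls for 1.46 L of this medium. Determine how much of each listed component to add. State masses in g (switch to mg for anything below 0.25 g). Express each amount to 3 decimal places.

soytone 7.300 g; sodium bicarbonate 4.088 g; fructose 43.800 g; L-methionine 0.905 g; yeast extract 5.387 g

Working volume: 1.46 L.
soytone: 0.5% w/v = 5 g/L → 5 × 1.46 L = 7.300 g
sodium bicarbonate: 0.28 g per 100 mL × 1460 mL ÷ 100 = 4.088 g
fructose: 3% w/v = 30 g/L → 30 × 1.46 L = 43.800 g
L-methionine: 0.062% w/v = 0.62 g/L → 0.62 × 1.46 L = 0.905 g
yeast extract: 3.69 g/L × 1.46 L = 5.387 g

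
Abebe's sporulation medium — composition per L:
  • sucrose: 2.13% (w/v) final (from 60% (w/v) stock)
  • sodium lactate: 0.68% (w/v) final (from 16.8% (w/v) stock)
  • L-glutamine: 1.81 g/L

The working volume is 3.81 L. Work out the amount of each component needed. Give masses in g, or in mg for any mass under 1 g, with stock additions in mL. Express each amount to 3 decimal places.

Working volume: 3.81 L.
sucrose: dilute stock: 2.13% ÷ 60% × 3810 mL = 135.255 mL
sodium lactate: C1V1 = C2V2 → 0.68% ÷ 16.8% × 3810 mL = 154.214 mL
L-glutamine: 1.81 g/L × 3.81 L = 6.896 g

sucrose 135.255 mL; sodium lactate 154.214 mL; L-glutamine 6.896 g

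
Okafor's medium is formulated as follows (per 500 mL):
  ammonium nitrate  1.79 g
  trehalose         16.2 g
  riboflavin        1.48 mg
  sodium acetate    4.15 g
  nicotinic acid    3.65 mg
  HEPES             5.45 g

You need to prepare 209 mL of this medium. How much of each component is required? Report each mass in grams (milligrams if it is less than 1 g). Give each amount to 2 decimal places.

Ratio of target to recipe volume: 209 / 500 = 0.418.
ammonium nitrate: 1.79 g × (209 mL / 500 mL) = 0.74822 g = 748.22 mg
trehalose: 16.2 g × (209 mL / 500 mL) = 6.77 g
riboflavin: 1.48 mg × (209 mL / 500 mL) = 0.62 mg
sodium acetate: 4.15 g × (209 mL / 500 mL) = 1.73 g
nicotinic acid: 3.65 mg × (209 mL / 500 mL) = 1.53 mg
HEPES: 5.45 g × (209 mL / 500 mL) = 2.28 g

ammonium nitrate 748.22 mg; trehalose 6.77 g; riboflavin 0.62 mg; sodium acetate 1.73 g; nicotinic acid 1.53 mg; HEPES 2.28 g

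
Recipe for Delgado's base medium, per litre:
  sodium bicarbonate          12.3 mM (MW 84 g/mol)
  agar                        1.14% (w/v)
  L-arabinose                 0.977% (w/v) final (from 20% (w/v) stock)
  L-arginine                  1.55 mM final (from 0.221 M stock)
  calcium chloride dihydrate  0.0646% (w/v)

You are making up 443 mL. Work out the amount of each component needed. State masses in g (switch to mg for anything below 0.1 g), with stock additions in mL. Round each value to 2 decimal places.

Working volume: 443 mL = 0.443 L.
sodium bicarbonate: 12.3 mmol/L × 84 g/mol × 0.443 L ÷ 1000 = 0.46 g
agar: 1.14% w/v = 11.4 g/L → 11.4 × 0.443 L = 5.05 g
L-arabinose: C1V1 = C2V2 → 0.977% ÷ 20% × 443 mL = 21.64 mL
L-arginine: C1V1 = C2V2 → 1.55 mM × 443 mL ÷ 221 mM = 3.11 mL
calcium chloride dihydrate: 0.0646 g per 100 mL × 443 mL ÷ 100 = 0.29 g

sodium bicarbonate 0.46 g; agar 5.05 g; L-arabinose 21.64 mL; L-arginine 3.11 mL; calcium chloride dihydrate 0.29 g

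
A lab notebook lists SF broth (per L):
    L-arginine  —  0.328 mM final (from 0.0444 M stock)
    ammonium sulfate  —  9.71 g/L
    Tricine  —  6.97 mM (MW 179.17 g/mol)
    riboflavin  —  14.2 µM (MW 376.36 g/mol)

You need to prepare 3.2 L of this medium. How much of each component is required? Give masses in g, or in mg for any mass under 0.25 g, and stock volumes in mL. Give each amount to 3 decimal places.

L-arginine 23.640 mL; ammonium sulfate 31.072 g; Tricine 3.996 g; riboflavin 17.102 mg

Working volume: 3.2 L.
L-arginine: C1V1 = C2V2 → 0.328 mM × 3200 mL ÷ 44.4 mM = 23.640 mL
ammonium sulfate: 9.71 g/L × 3.2 L = 31.072 g
Tricine: 6.97 mmol/L × 179.17 g/mol × 3.2 L ÷ 1000 = 3.996 g
riboflavin: 14.2 µmol/L × 376.36 g/mol × 3.2 L ÷ 1000 = 17.102 mg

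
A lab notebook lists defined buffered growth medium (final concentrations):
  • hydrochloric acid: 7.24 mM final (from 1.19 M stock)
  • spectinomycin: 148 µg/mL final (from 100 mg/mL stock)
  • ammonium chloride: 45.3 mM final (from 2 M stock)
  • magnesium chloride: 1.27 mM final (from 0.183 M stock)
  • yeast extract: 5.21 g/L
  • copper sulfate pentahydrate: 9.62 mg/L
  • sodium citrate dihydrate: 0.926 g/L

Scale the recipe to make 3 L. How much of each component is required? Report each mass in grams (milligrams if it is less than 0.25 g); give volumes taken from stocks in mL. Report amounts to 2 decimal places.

Working volume: 3 L.
hydrochloric acid: C1V1 = C2V2 → 7.24 mM × 3000 mL ÷ 1190 mM = 18.25 mL
spectinomycin: dilute stock: 148 µg/mL × 3000 mL ÷ 100000 µg/mL = 4.44 mL
ammonium chloride: V = C2·V2/C1 = 45.3 mM × 3000 mL ÷ 2000 mM = 67.95 mL
magnesium chloride: dilute stock: 1.27 mM × 3000 mL ÷ 183 mM = 20.82 mL
yeast extract: 5.21 g/L × 3 L = 15.63 g
copper sulfate pentahydrate: 9.62 mg/L × 3 L = 28.86 mg
sodium citrate dihydrate: 0.926 g/L × 3 L = 2.78 g

hydrochloric acid 18.25 mL; spectinomycin 4.44 mL; ammonium chloride 67.95 mL; magnesium chloride 20.82 mL; yeast extract 15.63 g; copper sulfate pentahydrate 28.86 mg; sodium citrate dihydrate 2.78 g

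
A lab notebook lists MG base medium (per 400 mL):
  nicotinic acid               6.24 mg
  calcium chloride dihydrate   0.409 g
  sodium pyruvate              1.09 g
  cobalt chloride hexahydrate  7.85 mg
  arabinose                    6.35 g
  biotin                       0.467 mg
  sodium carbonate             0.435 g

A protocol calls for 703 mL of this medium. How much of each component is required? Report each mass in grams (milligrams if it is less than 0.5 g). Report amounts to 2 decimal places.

nicotinic acid 10.97 mg; calcium chloride dihydrate 0.72 g; sodium pyruvate 1.92 g; cobalt chloride hexahydrate 13.80 mg; arabinose 11.16 g; biotin 0.82 mg; sodium carbonate 0.76 g

Ratio of target to recipe volume: 703 / 400 = 1.7575.
nicotinic acid: 6.24 mg × (703 mL / 400 mL) = 10.97 mg
calcium chloride dihydrate: 0.409 g × (703 mL / 400 mL) = 0.72 g
sodium pyruvate: 1.09 g × (703 mL / 400 mL) = 1.92 g
cobalt chloride hexahydrate: 7.85 mg × (703 mL / 400 mL) = 13.80 mg
arabinose: 6.35 g × (703 mL / 400 mL) = 11.16 g
biotin: 0.467 mg × (703 mL / 400 mL) = 0.82 mg
sodium carbonate: 0.435 g × (703 mL / 400 mL) = 0.76 g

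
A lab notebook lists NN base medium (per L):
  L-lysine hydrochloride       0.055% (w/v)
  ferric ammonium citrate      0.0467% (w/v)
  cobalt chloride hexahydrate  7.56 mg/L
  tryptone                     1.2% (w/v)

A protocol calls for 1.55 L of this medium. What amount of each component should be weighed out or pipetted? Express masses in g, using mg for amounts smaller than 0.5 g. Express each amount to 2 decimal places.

L-lysine hydrochloride 0.85 g; ferric ammonium citrate 0.72 g; cobalt chloride hexahydrate 11.72 mg; tryptone 18.60 g

Working volume: 1.55 L.
L-lysine hydrochloride: 0.055 g per 100 mL × 1550 mL ÷ 100 = 0.85 g
ferric ammonium citrate: 0.0467% w/v = 0.467 g/L → 0.467 × 1.55 L = 0.72 g
cobalt chloride hexahydrate: 7.56 mg/L × 1.55 L = 11.72 mg
tryptone: 1.2 g per 100 mL × 1550 mL ÷ 100 = 18.60 g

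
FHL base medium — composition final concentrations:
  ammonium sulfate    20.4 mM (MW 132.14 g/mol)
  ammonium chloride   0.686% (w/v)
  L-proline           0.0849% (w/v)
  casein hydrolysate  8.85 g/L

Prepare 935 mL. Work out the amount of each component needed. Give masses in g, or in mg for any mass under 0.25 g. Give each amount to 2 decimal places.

Working volume: 935 mL = 0.935 L.
ammonium sulfate: 20.4 mmol/L × 132.14 g/mol × 0.935 L ÷ 1000 = 2.52 g
ammonium chloride: 0.686 g per 100 mL × 935 mL ÷ 100 = 6.41 g
L-proline: 0.0849% w/v = 0.849 g/L → 0.849 × 0.935 L = 0.79 g
casein hydrolysate: 8.85 g/L × 0.935 L = 8.27 g

ammonium sulfate 2.52 g; ammonium chloride 6.41 g; L-proline 0.79 g; casein hydrolysate 8.27 g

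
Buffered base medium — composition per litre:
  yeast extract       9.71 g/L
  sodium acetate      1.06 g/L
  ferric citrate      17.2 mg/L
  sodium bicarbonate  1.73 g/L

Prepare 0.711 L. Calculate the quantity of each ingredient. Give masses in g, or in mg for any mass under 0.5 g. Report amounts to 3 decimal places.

yeast extract 6.904 g; sodium acetate 0.754 g; ferric citrate 12.229 mg; sodium bicarbonate 1.230 g

Scale factor relative to 1 L: 0.711.
yeast extract: 9.71 g/L × 0.711 L = 6.904 g
sodium acetate: 1.06 g/L × 0.711 L = 0.754 g
ferric citrate: 17.2 mg/L × 0.711 L = 12.229 mg
sodium bicarbonate: 1.73 g/L × 0.711 L = 1.230 g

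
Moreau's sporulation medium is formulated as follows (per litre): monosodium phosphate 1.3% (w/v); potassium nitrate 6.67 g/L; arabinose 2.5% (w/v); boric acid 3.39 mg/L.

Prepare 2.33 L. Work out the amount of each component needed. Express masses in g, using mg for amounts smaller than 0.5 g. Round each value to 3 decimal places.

Working volume: 2.33 L.
monosodium phosphate: 1.3% w/v = 13 g/L → 13 × 2.33 L = 30.290 g
potassium nitrate: 6.67 g/L × 2.33 L = 15.541 g
arabinose: 2.5 g per 100 mL × 2330 mL ÷ 100 = 58.250 g
boric acid: 3.39 mg/L × 2.33 L = 7.899 mg

monosodium phosphate 30.290 g; potassium nitrate 15.541 g; arabinose 58.250 g; boric acid 7.899 mg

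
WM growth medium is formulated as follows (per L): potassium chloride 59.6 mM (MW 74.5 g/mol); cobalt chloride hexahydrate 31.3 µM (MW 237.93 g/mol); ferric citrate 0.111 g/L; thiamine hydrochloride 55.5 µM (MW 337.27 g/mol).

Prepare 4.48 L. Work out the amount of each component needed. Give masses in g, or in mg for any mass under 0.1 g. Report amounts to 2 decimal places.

potassium chloride 19.89 g; cobalt chloride hexahydrate 33.36 mg; ferric citrate 0.50 g; thiamine hydrochloride 83.86 mg

Working volume: 4.48 L.
potassium chloride: 59.6 mmol/L × 74.5 g/mol × 4.48 L ÷ 1000 = 19.89 g
cobalt chloride hexahydrate: 31.3 µmol/L × 237.93 g/mol × 4.48 L ÷ 1000 = 33.36 mg
ferric citrate: 0.111 g/L × 4.48 L = 0.50 g
thiamine hydrochloride: 55.5 µmol/L × 337.27 g/mol × 4.48 L ÷ 1000 = 83.86 mg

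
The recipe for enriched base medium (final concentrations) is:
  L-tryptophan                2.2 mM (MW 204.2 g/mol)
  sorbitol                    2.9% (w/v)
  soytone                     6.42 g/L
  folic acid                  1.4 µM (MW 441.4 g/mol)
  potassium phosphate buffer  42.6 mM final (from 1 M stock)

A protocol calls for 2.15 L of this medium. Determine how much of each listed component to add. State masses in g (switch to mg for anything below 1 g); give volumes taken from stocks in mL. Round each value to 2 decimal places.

L-tryptophan 965.87 mg; sorbitol 62.35 g; soytone 13.80 g; folic acid 1.33 mg; potassium phosphate buffer 91.59 mL

Working volume: 2.15 L.
L-tryptophan: 2.2 mmol/L × 204.2 mg/mmol × 2.15 L = 965.87 mg
sorbitol: 2.9% w/v = 29 g/L → 29 × 2.15 L = 62.35 g
soytone: 6.42 g/L × 2.15 L = 13.80 g
folic acid: 1.4 µmol/L × 441.4 g/mol × 2.15 L ÷ 1000 = 1.33 mg
potassium phosphate buffer: C1V1 = C2V2 → 42.6 mM × 2150 mL ÷ 1000 mM = 91.59 mL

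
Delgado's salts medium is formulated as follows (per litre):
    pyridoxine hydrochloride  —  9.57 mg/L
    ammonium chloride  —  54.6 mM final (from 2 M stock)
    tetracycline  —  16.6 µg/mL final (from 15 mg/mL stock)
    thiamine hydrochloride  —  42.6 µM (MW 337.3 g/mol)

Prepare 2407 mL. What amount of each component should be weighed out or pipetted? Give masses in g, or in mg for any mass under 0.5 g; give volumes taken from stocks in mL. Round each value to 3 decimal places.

Target volume = 2407 mL = 2.407 L.
pyridoxine hydrochloride: 9.57 mg/L × 2.407 L = 23.035 mg
ammonium chloride: V = C2·V2/C1 = 54.6 mM × 2407 mL ÷ 2000 mM = 65.711 mL
tetracycline: V = C2·V2/C1 = 16.6 µg/mL × 2407 mL ÷ 15000 µg/mL = 2.664 mL
thiamine hydrochloride: 42.6 µmol/L × 337.3 g/mol × 2.407 L ÷ 1000 = 34.586 mg

pyridoxine hydrochloride 23.035 mg; ammonium chloride 65.711 mL; tetracycline 2.664 mL; thiamine hydrochloride 34.586 mg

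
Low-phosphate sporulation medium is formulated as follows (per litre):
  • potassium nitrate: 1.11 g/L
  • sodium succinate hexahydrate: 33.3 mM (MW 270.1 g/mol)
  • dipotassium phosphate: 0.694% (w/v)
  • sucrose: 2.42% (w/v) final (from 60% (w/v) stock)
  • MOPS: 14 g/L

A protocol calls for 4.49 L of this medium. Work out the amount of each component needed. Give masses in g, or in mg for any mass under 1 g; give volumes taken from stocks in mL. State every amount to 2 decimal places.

Working volume: 4.49 L.
potassium nitrate: 1.11 g/L × 4.49 L = 4.98 g
sodium succinate hexahydrate: 33.3 mmol/L × 270.1 g/mol × 4.49 L ÷ 1000 = 40.38 g
dipotassium phosphate: 0.694% w/v = 6.94 g/L → 6.94 × 4.49 L = 31.16 g
sucrose: V = C2·V2/C1 = 2.42% ÷ 60% × 4490 mL = 181.10 mL
MOPS: 14 g/L × 4.49 L = 62.86 g

potassium nitrate 4.98 g; sodium succinate hexahydrate 40.38 g; dipotassium phosphate 31.16 g; sucrose 181.10 mL; MOPS 62.86 g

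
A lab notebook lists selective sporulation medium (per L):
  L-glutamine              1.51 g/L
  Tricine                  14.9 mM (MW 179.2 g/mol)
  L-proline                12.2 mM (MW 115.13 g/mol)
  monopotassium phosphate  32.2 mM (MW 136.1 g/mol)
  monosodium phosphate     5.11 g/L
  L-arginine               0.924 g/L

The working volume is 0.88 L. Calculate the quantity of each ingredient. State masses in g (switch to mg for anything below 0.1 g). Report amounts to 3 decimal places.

Working volume: 0.88 L.
L-glutamine: 1.51 g/L × 0.88 L = 1.329 g
Tricine: 14.9 mmol/L × 179.2 g/mol × 0.88 L ÷ 1000 = 2.350 g
L-proline: 12.2 mmol/L × 115.13 g/mol × 0.88 L ÷ 1000 = 1.236 g
monopotassium phosphate: 32.2 mmol/L × 136.1 g/mol × 0.88 L ÷ 1000 = 3.857 g
monosodium phosphate: 5.11 g/L × 0.88 L = 4.497 g
L-arginine: 0.924 g/L × 0.88 L = 0.813 g

L-glutamine 1.329 g; Tricine 2.350 g; L-proline 1.236 g; monopotassium phosphate 3.857 g; monosodium phosphate 4.497 g; L-arginine 0.813 g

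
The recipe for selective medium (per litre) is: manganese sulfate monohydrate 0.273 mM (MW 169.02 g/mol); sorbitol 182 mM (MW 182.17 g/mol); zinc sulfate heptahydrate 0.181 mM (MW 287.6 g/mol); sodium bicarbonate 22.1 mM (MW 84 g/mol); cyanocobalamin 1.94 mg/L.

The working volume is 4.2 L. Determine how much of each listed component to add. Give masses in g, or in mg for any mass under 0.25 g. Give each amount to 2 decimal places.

manganese sulfate monohydrate 193.80 mg; sorbitol 139.25 g; zinc sulfate heptahydrate 218.63 mg; sodium bicarbonate 7.80 g; cyanocobalamin 8.15 mg

Working volume: 4.2 L.
manganese sulfate monohydrate: 0.273 mmol/L × 169.02 mg/mmol × 4.2 L = 193.80 mg
sorbitol: 182 mmol/L × 182.17 g/mol × 4.2 L ÷ 1000 = 139.25 g
zinc sulfate heptahydrate: 0.181 mmol/L × 287.6 mg/mmol × 4.2 L = 218.63 mg
sodium bicarbonate: 22.1 mmol/L × 84 g/mol × 4.2 L ÷ 1000 = 7.80 g
cyanocobalamin: 1.94 mg/L × 4.2 L = 8.15 mg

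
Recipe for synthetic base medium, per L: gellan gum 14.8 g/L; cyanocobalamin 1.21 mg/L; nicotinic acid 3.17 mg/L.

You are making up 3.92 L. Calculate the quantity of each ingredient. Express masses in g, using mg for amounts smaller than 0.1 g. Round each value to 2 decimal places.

gellan gum 58.02 g; cyanocobalamin 4.74 mg; nicotinic acid 12.43 mg

Working volume: 3.92 L.
gellan gum: 14.8 g/L × 3.92 L = 58.02 g
cyanocobalamin: 1.21 mg/L × 3.92 L = 4.74 mg
nicotinic acid: 3.17 mg/L × 3.92 L = 12.43 mg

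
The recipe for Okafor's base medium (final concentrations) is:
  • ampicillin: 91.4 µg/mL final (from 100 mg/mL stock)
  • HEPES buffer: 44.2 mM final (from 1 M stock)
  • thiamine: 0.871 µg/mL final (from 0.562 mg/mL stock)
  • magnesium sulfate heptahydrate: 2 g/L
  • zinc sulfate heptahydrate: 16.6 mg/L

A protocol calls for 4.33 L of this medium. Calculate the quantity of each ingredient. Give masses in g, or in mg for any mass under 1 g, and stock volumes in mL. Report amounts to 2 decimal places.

Scale factor relative to 1 L: 4.33.
ampicillin: dilute stock: 91.4 µg/mL × 4330 mL ÷ 100000 µg/mL = 3.96 mL
HEPES buffer: dilute stock: 44.2 mM × 4330 mL ÷ 1000 mM = 191.39 mL
thiamine: V = C2·V2/C1 = 0.871 µg/mL × 4330 mL ÷ 562 µg/mL = 6.71 mL
magnesium sulfate heptahydrate: 2 g/L × 4.33 L = 8.66 g
zinc sulfate heptahydrate: 16.6 mg/L × 4.33 L = 71.88 mg

ampicillin 3.96 mL; HEPES buffer 191.39 mL; thiamine 6.71 mL; magnesium sulfate heptahydrate 8.66 g; zinc sulfate heptahydrate 71.88 mg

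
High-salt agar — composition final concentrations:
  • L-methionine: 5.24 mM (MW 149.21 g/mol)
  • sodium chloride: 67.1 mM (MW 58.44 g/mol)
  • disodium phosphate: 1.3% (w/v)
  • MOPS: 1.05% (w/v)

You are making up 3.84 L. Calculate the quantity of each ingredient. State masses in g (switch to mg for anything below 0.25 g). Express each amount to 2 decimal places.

Working volume: 3.84 L.
L-methionine: 5.24 mmol/L × 149.21 g/mol × 3.84 L ÷ 1000 = 3.00 g
sodium chloride: 67.1 mmol/L × 58.44 g/mol × 3.84 L ÷ 1000 = 15.06 g
disodium phosphate: 1.3% w/v = 13 g/L → 13 × 3.84 L = 49.92 g
MOPS: 1.05 g per 100 mL × 3840 mL ÷ 100 = 40.32 g

L-methionine 3.00 g; sodium chloride 15.06 g; disodium phosphate 49.92 g; MOPS 40.32 g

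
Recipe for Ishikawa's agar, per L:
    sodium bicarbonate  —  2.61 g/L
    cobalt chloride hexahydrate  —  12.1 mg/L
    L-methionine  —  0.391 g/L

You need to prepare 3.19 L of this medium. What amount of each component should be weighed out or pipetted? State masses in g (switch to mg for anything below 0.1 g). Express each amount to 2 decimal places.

sodium bicarbonate 8.33 g; cobalt chloride hexahydrate 38.60 mg; L-methionine 1.25 g

Scale factor relative to 1 L: 3.19.
sodium bicarbonate: 2.61 g/L × 3.19 L = 8.33 g
cobalt chloride hexahydrate: 12.1 mg/L × 3.19 L = 38.60 mg
L-methionine: 0.391 g/L × 3.19 L = 1.25 g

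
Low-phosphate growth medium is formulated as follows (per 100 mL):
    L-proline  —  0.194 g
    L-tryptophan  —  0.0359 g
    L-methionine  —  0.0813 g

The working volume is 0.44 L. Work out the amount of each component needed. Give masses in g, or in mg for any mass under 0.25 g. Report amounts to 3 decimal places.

Ratio of target to recipe volume: 440 / 100 = 4.4.
L-proline: 0.194 g × (440 mL / 100 mL) = 0.854 g
L-tryptophan: 0.0359 g × (440 mL / 100 mL) = 0.15796 g = 157.960 mg
L-methionine: 0.0813 g × (440 mL / 100 mL) = 0.358 g

L-proline 0.854 g; L-tryptophan 157.960 mg; L-methionine 0.358 g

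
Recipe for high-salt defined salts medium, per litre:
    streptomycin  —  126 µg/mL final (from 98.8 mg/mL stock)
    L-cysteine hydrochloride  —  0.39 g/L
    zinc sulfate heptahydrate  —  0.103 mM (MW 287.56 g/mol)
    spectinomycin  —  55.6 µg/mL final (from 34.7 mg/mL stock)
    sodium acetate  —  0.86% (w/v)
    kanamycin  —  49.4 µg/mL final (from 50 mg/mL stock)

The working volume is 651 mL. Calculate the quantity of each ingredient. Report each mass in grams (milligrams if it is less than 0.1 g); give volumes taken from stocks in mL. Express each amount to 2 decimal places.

Target volume = 651 mL = 0.651 L.
streptomycin: C1V1 = C2V2 → 126 µg/mL × 651 mL ÷ 98800 µg/mL = 0.83 mL
L-cysteine hydrochloride: 0.39 g/L × 0.651 L = 0.25 g
zinc sulfate heptahydrate: 0.103 mmol/L × 287.56 mg/mmol × 0.651 L = 19.28 mg
spectinomycin: V = C2·V2/C1 = 55.6 µg/mL × 651 mL ÷ 34700 µg/mL = 1.04 mL
sodium acetate: 0.86% w/v = 8.6 g/L → 8.6 × 0.651 L = 5.60 g
kanamycin: C1V1 = C2V2 → 49.4 µg/mL × 651 mL ÷ 50000 µg/mL = 0.64 mL

streptomycin 0.83 mL; L-cysteine hydrochloride 0.25 g; zinc sulfate heptahydrate 19.28 mg; spectinomycin 1.04 mL; sodium acetate 5.60 g; kanamycin 0.64 mL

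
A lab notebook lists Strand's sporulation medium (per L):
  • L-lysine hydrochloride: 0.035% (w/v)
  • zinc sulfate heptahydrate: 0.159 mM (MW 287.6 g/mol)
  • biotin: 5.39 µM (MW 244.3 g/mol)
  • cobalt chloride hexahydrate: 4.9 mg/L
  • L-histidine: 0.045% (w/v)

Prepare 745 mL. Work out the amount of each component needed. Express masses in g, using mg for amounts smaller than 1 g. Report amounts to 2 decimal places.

L-lysine hydrochloride 260.75 mg; zinc sulfate heptahydrate 34.07 mg; biotin 0.98 mg; cobalt chloride hexahydrate 3.65 mg; L-histidine 335.25 mg

Working volume: 745 mL = 0.745 L.
L-lysine hydrochloride: 0.035% w/v = 0.35 g/L → 0.35 × 0.745 L = 0.26075 g = 260.75 mg
zinc sulfate heptahydrate: 0.159 mmol/L × 287.6 mg/mmol × 0.745 L = 34.07 mg
biotin: 5.39 µmol/L × 244.3 g/mol × 0.745 L ÷ 1000 = 0.98 mg
cobalt chloride hexahydrate: 4.9 mg/L × 0.745 L = 3.65 mg
L-histidine: 0.045% w/v = 0.45 g/L → 0.45 × 0.745 L = 0.33525 g = 335.25 mg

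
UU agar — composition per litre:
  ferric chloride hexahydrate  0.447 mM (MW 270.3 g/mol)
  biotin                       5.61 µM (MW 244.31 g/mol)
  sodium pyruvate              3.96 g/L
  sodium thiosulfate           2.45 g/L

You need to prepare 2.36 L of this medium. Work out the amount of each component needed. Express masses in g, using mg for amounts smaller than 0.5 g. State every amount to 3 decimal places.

ferric chloride hexahydrate 285.145 mg; biotin 3.235 mg; sodium pyruvate 9.346 g; sodium thiosulfate 5.782 g

Working volume: 2.36 L.
ferric chloride hexahydrate: 0.447 mmol/L × 270.3 mg/mmol × 2.36 L = 285.145 mg
biotin: 5.61 µmol/L × 244.31 g/mol × 2.36 L ÷ 1000 = 3.235 mg
sodium pyruvate: 3.96 g/L × 2.36 L = 9.346 g
sodium thiosulfate: 2.45 g/L × 2.36 L = 5.782 g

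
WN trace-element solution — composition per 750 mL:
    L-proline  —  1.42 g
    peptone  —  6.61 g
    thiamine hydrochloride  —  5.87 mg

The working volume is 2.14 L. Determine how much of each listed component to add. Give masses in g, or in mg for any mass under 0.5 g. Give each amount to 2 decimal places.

Scale factor = 2140 mL / 750 mL = 2.85333.
L-proline: 1.42 g × (2140 mL / 750 mL) = 4.05 g
peptone: 6.61 g × (2140 mL / 750 mL) = 18.86 g
thiamine hydrochloride: 5.87 mg × (2140 mL / 750 mL) = 16.75 mg

L-proline 4.05 g; peptone 18.86 g; thiamine hydrochloride 16.75 mg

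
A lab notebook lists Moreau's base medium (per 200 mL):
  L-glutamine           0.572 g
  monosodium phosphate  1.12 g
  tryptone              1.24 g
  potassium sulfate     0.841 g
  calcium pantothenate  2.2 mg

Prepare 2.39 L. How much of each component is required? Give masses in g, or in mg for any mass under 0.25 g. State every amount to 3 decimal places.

L-glutamine 6.835 g; monosodium phosphate 13.384 g; tryptone 14.818 g; potassium sulfate 10.050 g; calcium pantothenate 26.290 mg

Scale factor = 2390 mL / 200 mL = 11.95.
L-glutamine: 0.572 g × (2390 mL / 200 mL) = 6.835 g
monosodium phosphate: 1.12 g × (2390 mL / 200 mL) = 13.384 g
tryptone: 1.24 g × (2390 mL / 200 mL) = 14.818 g
potassium sulfate: 0.841 g × (2390 mL / 200 mL) = 10.050 g
calcium pantothenate: 2.2 mg × (2390 mL / 200 mL) = 26.290 mg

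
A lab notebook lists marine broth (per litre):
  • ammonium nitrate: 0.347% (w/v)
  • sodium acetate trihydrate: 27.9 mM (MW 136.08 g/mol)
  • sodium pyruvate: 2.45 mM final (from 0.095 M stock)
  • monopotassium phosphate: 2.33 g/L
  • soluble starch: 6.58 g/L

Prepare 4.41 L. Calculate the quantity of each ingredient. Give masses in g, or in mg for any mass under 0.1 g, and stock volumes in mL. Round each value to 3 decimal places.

Scale factor relative to 1 L: 4.41.
ammonium nitrate: 0.347 g per 100 mL × 4410 mL ÷ 100 = 15.303 g
sodium acetate trihydrate: 27.9 mmol/L × 136.08 g/mol × 4.41 L ÷ 1000 = 16.743 g
sodium pyruvate: C1V1 = C2V2 → 2.45 mM × 4410 mL ÷ 95 mM = 113.732 mL
monopotassium phosphate: 2.33 g/L × 4.41 L = 10.275 g
soluble starch: 6.58 g/L × 4.41 L = 29.018 g

ammonium nitrate 15.303 g; sodium acetate trihydrate 16.743 g; sodium pyruvate 113.732 mL; monopotassium phosphate 10.275 g; soluble starch 29.018 g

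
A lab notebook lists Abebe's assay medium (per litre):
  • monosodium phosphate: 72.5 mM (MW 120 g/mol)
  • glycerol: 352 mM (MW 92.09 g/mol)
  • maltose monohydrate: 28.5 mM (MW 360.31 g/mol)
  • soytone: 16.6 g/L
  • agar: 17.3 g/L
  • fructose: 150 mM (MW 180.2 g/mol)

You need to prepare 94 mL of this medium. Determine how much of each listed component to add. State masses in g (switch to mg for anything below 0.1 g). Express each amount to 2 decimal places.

Working volume: 94 mL = 0.094 L.
monosodium phosphate: 72.5 mmol/L × 120 g/mol × 0.094 L ÷ 1000 = 0.82 g
glycerol: 352 mmol/L × 92.09 g/mol × 0.094 L ÷ 1000 = 3.05 g
maltose monohydrate: 28.5 mmol/L × 360.31 g/mol × 0.094 L ÷ 1000 = 0.97 g
soytone: 16.6 g/L × 0.094 L = 1.56 g
agar: 17.3 g/L × 0.094 L = 1.63 g
fructose: 150 mmol/L × 180.2 g/mol × 0.094 L ÷ 1000 = 2.54 g

monosodium phosphate 0.82 g; glycerol 3.05 g; maltose monohydrate 0.97 g; soytone 1.56 g; agar 1.63 g; fructose 2.54 g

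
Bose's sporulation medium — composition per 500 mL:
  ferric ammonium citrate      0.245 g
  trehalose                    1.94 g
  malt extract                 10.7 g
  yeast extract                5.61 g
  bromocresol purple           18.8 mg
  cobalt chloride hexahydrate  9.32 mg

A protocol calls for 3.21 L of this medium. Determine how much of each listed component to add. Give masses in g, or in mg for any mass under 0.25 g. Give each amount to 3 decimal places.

Scale factor = 3210 mL / 500 mL = 6.42.
ferric ammonium citrate: 0.245 g × (3210 mL / 500 mL) = 1.573 g
trehalose: 1.94 g × (3210 mL / 500 mL) = 12.455 g
malt extract: 10.7 g × (3210 mL / 500 mL) = 68.694 g
yeast extract: 5.61 g × (3210 mL / 500 mL) = 36.016 g
bromocresol purple: 18.8 mg × (3210 mL / 500 mL) = 120.696 mg
cobalt chloride hexahydrate: 9.32 mg × (3210 mL / 500 mL) = 59.834 mg

ferric ammonium citrate 1.573 g; trehalose 12.455 g; malt extract 68.694 g; yeast extract 36.016 g; bromocresol purple 120.696 mg; cobalt chloride hexahydrate 59.834 mg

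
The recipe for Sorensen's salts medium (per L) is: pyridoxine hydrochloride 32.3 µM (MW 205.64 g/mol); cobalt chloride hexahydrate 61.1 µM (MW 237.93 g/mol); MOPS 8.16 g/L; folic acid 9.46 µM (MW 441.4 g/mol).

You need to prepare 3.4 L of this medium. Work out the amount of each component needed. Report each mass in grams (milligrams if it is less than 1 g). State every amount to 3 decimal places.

pyridoxine hydrochloride 22.583 mg; cobalt chloride hexahydrate 49.428 mg; MOPS 27.744 g; folic acid 14.197 mg

Scale factor relative to 1 L: 3.4.
pyridoxine hydrochloride: 32.3 µmol/L × 205.64 g/mol × 3.4 L ÷ 1000 = 22.583 mg
cobalt chloride hexahydrate: 61.1 µmol/L × 237.93 g/mol × 3.4 L ÷ 1000 = 49.428 mg
MOPS: 8.16 g/L × 3.4 L = 27.744 g
folic acid: 9.46 µmol/L × 441.4 g/mol × 3.4 L ÷ 1000 = 14.197 mg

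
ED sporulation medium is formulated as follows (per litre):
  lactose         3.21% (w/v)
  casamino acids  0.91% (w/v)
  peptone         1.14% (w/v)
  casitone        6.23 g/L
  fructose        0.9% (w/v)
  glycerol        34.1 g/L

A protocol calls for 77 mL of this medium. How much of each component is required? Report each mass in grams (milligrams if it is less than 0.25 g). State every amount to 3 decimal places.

lactose 2.472 g; casamino acids 0.701 g; peptone 0.878 g; casitone 0.480 g; fructose 0.693 g; glycerol 2.626 g

Working volume: 77 mL = 0.077 L.
lactose: 3.21 g per 100 mL × 77 mL ÷ 100 = 2.472 g
casamino acids: 0.91% w/v = 9.1 g/L → 9.1 × 0.077 L = 0.701 g
peptone: 1.14 g per 100 mL × 77 mL ÷ 100 = 0.878 g
casitone: 6.23 g/L × 0.077 L = 0.480 g
fructose: 0.9 g per 100 mL × 77 mL ÷ 100 = 0.693 g
glycerol: 34.1 g/L × 0.077 L = 2.626 g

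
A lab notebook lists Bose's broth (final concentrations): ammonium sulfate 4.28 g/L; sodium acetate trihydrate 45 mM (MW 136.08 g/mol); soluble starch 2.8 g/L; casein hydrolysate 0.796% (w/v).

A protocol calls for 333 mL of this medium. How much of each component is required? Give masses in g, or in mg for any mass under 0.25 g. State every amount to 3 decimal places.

Working volume: 333 mL = 0.333 L.
ammonium sulfate: 4.28 g/L × 0.333 L = 1.425 g
sodium acetate trihydrate: 45 mmol/L × 136.08 g/mol × 0.333 L ÷ 1000 = 2.039 g
soluble starch: 2.8 g/L × 0.333 L = 0.932 g
casein hydrolysate: 0.796 g per 100 mL × 333 mL ÷ 100 = 2.651 g

ammonium sulfate 1.425 g; sodium acetate trihydrate 2.039 g; soluble starch 0.932 g; casein hydrolysate 2.651 g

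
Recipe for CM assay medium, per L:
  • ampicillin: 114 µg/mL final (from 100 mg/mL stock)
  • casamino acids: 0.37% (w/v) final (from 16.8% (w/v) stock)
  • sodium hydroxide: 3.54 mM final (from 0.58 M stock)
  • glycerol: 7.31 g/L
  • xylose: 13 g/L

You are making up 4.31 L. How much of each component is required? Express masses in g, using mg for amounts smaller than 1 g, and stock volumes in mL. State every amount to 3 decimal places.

ampicillin 4.913 mL; casamino acids 94.923 mL; sodium hydroxide 26.306 mL; glycerol 31.506 g; xylose 56.030 g

Scale factor relative to 1 L: 4.31.
ampicillin: V = C2·V2/C1 = 114 µg/mL × 4310 mL ÷ 100000 µg/mL = 4.913 mL
casamino acids: C1V1 = C2V2 → 0.37% ÷ 16.8% × 4310 mL = 94.923 mL
sodium hydroxide: V = C2·V2/C1 = 3.54 mM × 4310 mL ÷ 580 mM = 26.306 mL
glycerol: 7.31 g/L × 4.31 L = 31.506 g
xylose: 13 g/L × 4.31 L = 56.030 g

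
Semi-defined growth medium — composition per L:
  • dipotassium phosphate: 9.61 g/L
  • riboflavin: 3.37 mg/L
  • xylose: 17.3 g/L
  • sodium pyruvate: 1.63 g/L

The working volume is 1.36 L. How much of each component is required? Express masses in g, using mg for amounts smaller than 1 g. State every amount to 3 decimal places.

Scale factor relative to 1 L: 1.36.
dipotassium phosphate: 9.61 g/L × 1.36 L = 13.070 g
riboflavin: 3.37 mg/L × 1.36 L = 4.583 mg
xylose: 17.3 g/L × 1.36 L = 23.528 g
sodium pyruvate: 1.63 g/L × 1.36 L = 2.217 g

dipotassium phosphate 13.070 g; riboflavin 4.583 mg; xylose 23.528 g; sodium pyruvate 2.217 g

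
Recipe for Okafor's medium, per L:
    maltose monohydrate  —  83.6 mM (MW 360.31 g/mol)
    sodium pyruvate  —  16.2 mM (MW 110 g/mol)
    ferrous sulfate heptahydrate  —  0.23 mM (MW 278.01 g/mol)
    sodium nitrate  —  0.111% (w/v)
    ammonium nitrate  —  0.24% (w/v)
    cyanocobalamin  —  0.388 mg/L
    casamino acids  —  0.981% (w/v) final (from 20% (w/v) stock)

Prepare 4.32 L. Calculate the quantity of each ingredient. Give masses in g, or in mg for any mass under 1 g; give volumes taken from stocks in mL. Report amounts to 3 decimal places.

maltose monohydrate 130.127 g; sodium pyruvate 7.698 g; ferrous sulfate heptahydrate 276.231 mg; sodium nitrate 4.795 g; ammonium nitrate 10.368 g; cyanocobalamin 1.676 mg; casamino acids 211.896 mL

Working volume: 4.32 L.
maltose monohydrate: 83.6 mmol/L × 360.31 g/mol × 4.32 L ÷ 1000 = 130.127 g
sodium pyruvate: 16.2 mmol/L × 110 g/mol × 4.32 L ÷ 1000 = 7.698 g
ferrous sulfate heptahydrate: 0.23 mmol/L × 278.01 mg/mmol × 4.32 L = 276.231 mg
sodium nitrate: 0.111% w/v = 1.11 g/L → 1.11 × 4.32 L = 4.795 g
ammonium nitrate: 0.24% w/v = 2.4 g/L → 2.4 × 4.32 L = 10.368 g
cyanocobalamin: 0.388 mg/L × 4.32 L = 1.676 mg
casamino acids: C1V1 = C2V2 → 0.981% ÷ 20% × 4320 mL = 211.896 mL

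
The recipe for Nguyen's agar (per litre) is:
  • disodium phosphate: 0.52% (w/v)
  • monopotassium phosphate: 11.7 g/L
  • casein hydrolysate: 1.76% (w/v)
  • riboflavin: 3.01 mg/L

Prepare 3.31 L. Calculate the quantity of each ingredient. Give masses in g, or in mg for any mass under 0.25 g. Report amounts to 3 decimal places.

Scale factor relative to 1 L: 3.31.
disodium phosphate: 0.52 g per 100 mL × 3310 mL ÷ 100 = 17.212 g
monopotassium phosphate: 11.7 g/L × 3.31 L = 38.727 g
casein hydrolysate: 1.76% w/v = 17.6 g/L → 17.6 × 3.31 L = 58.256 g
riboflavin: 3.01 mg/L × 3.31 L = 9.963 mg

disodium phosphate 17.212 g; monopotassium phosphate 38.727 g; casein hydrolysate 58.256 g; riboflavin 9.963 mg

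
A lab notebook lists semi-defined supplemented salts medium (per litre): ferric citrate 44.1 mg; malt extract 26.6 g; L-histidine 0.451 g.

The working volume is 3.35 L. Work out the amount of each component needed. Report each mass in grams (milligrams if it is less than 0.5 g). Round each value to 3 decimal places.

Ratio of target to recipe volume: 3350 / 1000 = 3.35.
ferric citrate: 44.1 mg × (3350 mL / 1000 mL) = 147.735 mg
malt extract: 26.6 g × (3350 mL / 1000 mL) = 89.110 g
L-histidine: 0.451 g × (3350 mL / 1000 mL) = 1.511 g

ferric citrate 147.735 mg; malt extract 89.110 g; L-histidine 1.511 g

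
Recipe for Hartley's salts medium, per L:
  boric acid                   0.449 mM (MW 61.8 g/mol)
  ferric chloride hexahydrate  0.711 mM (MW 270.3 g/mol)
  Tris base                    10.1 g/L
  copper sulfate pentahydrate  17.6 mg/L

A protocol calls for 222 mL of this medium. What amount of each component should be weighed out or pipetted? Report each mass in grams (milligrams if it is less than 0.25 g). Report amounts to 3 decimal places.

boric acid 6.160 mg; ferric chloride hexahydrate 42.665 mg; Tris base 2.242 g; copper sulfate pentahydrate 3.907 mg

Working volume: 222 mL = 0.222 L.
boric acid: 0.449 mmol/L × 61.8 mg/mmol × 0.222 L = 6.160 mg
ferric chloride hexahydrate: 0.711 mmol/L × 270.3 mg/mmol × 0.222 L = 42.665 mg
Tris base: 10.1 g/L × 0.222 L = 2.242 g
copper sulfate pentahydrate: 17.6 mg/L × 0.222 L = 3.907 mg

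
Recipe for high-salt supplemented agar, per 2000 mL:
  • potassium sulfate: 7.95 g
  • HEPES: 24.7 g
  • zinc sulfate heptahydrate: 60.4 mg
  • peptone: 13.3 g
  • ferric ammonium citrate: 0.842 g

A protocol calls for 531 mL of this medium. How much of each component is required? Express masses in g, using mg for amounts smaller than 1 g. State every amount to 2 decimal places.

potassium sulfate 2.11 g; HEPES 6.56 g; zinc sulfate heptahydrate 16.04 mg; peptone 3.53 g; ferric ammonium citrate 223.55 mg

Scale factor = 531 mL / 2000 mL = 0.2655.
potassium sulfate: 7.95 g × (531 mL / 2000 mL) = 2.11 g
HEPES: 24.7 g × (531 mL / 2000 mL) = 6.56 g
zinc sulfate heptahydrate: 60.4 mg × (531 mL / 2000 mL) = 16.04 mg
peptone: 13.3 g × (531 mL / 2000 mL) = 3.53 g
ferric ammonium citrate: 0.842 g × (531 mL / 2000 mL) = 0.223551 g = 223.55 mg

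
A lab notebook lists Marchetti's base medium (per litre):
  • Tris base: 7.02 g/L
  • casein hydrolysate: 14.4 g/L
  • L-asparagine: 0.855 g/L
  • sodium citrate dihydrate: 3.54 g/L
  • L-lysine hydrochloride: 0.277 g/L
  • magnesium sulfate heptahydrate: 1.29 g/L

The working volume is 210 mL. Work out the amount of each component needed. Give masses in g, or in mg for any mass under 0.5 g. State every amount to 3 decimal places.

Tris base 1.474 g; casein hydrolysate 3.024 g; L-asparagine 179.550 mg; sodium citrate dihydrate 0.743 g; L-lysine hydrochloride 58.170 mg; magnesium sulfate heptahydrate 270.900 mg

Working volume: 210 mL = 0.21 L.
Tris base: 7.02 g/L × 0.21 L = 1.474 g
casein hydrolysate: 14.4 g/L × 0.21 L = 3.024 g
L-asparagine: 0.855 g/L × 0.21 L = 0.17955 g = 179.550 mg
sodium citrate dihydrate: 3.54 g/L × 0.21 L = 0.743 g
L-lysine hydrochloride: 0.277 g/L × 0.21 L = 0.05817 g = 58.170 mg
magnesium sulfate heptahydrate: 1.29 g/L × 0.21 L = 0.2709 g = 270.900 mg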